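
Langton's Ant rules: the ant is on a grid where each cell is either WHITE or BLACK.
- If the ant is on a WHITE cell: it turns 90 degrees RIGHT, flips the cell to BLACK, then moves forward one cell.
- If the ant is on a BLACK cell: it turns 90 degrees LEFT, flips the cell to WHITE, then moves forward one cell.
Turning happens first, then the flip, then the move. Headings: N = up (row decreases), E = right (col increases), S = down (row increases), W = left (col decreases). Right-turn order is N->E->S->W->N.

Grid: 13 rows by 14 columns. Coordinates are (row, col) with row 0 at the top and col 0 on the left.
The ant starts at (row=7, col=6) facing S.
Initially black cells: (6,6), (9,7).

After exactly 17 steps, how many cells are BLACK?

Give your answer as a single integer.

Step 1: on WHITE (7,6): turn R to W, flip to black, move to (7,5). |black|=3
Step 2: on WHITE (7,5): turn R to N, flip to black, move to (6,5). |black|=4
Step 3: on WHITE (6,5): turn R to E, flip to black, move to (6,6). |black|=5
Step 4: on BLACK (6,6): turn L to N, flip to white, move to (5,6). |black|=4
Step 5: on WHITE (5,6): turn R to E, flip to black, move to (5,7). |black|=5
Step 6: on WHITE (5,7): turn R to S, flip to black, move to (6,7). |black|=6
Step 7: on WHITE (6,7): turn R to W, flip to black, move to (6,6). |black|=7
Step 8: on WHITE (6,6): turn R to N, flip to black, move to (5,6). |black|=8
Step 9: on BLACK (5,6): turn L to W, flip to white, move to (5,5). |black|=7
Step 10: on WHITE (5,5): turn R to N, flip to black, move to (4,5). |black|=8
Step 11: on WHITE (4,5): turn R to E, flip to black, move to (4,6). |black|=9
Step 12: on WHITE (4,6): turn R to S, flip to black, move to (5,6). |black|=10
Step 13: on WHITE (5,6): turn R to W, flip to black, move to (5,5). |black|=11
Step 14: on BLACK (5,5): turn L to S, flip to white, move to (6,5). |black|=10
Step 15: on BLACK (6,5): turn L to E, flip to white, move to (6,6). |black|=9
Step 16: on BLACK (6,6): turn L to N, flip to white, move to (5,6). |black|=8
Step 17: on BLACK (5,6): turn L to W, flip to white, move to (5,5). |black|=7

Answer: 7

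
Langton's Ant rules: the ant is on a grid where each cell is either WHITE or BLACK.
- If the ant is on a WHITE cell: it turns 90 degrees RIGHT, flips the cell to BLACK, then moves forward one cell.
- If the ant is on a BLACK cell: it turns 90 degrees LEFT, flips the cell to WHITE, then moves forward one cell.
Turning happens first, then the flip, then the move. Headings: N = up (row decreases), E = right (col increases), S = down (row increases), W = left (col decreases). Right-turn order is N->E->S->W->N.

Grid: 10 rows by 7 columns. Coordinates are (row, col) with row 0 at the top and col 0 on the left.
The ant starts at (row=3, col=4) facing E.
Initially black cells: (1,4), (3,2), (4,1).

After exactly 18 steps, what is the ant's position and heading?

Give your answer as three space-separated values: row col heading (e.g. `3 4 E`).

Answer: 0 3 W

Derivation:
Step 1: on WHITE (3,4): turn R to S, flip to black, move to (4,4). |black|=4
Step 2: on WHITE (4,4): turn R to W, flip to black, move to (4,3). |black|=5
Step 3: on WHITE (4,3): turn R to N, flip to black, move to (3,3). |black|=6
Step 4: on WHITE (3,3): turn R to E, flip to black, move to (3,4). |black|=7
Step 5: on BLACK (3,4): turn L to N, flip to white, move to (2,4). |black|=6
Step 6: on WHITE (2,4): turn R to E, flip to black, move to (2,5). |black|=7
Step 7: on WHITE (2,5): turn R to S, flip to black, move to (3,5). |black|=8
Step 8: on WHITE (3,5): turn R to W, flip to black, move to (3,4). |black|=9
Step 9: on WHITE (3,4): turn R to N, flip to black, move to (2,4). |black|=10
Step 10: on BLACK (2,4): turn L to W, flip to white, move to (2,3). |black|=9
Step 11: on WHITE (2,3): turn R to N, flip to black, move to (1,3). |black|=10
Step 12: on WHITE (1,3): turn R to E, flip to black, move to (1,4). |black|=11
Step 13: on BLACK (1,4): turn L to N, flip to white, move to (0,4). |black|=10
Step 14: on WHITE (0,4): turn R to E, flip to black, move to (0,5). |black|=11
Step 15: on WHITE (0,5): turn R to S, flip to black, move to (1,5). |black|=12
Step 16: on WHITE (1,5): turn R to W, flip to black, move to (1,4). |black|=13
Step 17: on WHITE (1,4): turn R to N, flip to black, move to (0,4). |black|=14
Step 18: on BLACK (0,4): turn L to W, flip to white, move to (0,3). |black|=13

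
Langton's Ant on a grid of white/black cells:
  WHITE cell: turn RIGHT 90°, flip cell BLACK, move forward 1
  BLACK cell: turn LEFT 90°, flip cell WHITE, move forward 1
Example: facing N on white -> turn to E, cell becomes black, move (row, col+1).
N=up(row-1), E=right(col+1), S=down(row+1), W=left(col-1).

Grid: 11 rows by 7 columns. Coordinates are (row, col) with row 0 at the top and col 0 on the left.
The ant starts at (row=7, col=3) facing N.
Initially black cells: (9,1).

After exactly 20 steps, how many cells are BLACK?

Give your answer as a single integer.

Step 1: on WHITE (7,3): turn R to E, flip to black, move to (7,4). |black|=2
Step 2: on WHITE (7,4): turn R to S, flip to black, move to (8,4). |black|=3
Step 3: on WHITE (8,4): turn R to W, flip to black, move to (8,3). |black|=4
Step 4: on WHITE (8,3): turn R to N, flip to black, move to (7,3). |black|=5
Step 5: on BLACK (7,3): turn L to W, flip to white, move to (7,2). |black|=4
Step 6: on WHITE (7,2): turn R to N, flip to black, move to (6,2). |black|=5
Step 7: on WHITE (6,2): turn R to E, flip to black, move to (6,3). |black|=6
Step 8: on WHITE (6,3): turn R to S, flip to black, move to (7,3). |black|=7
Step 9: on WHITE (7,3): turn R to W, flip to black, move to (7,2). |black|=8
Step 10: on BLACK (7,2): turn L to S, flip to white, move to (8,2). |black|=7
Step 11: on WHITE (8,2): turn R to W, flip to black, move to (8,1). |black|=8
Step 12: on WHITE (8,1): turn R to N, flip to black, move to (7,1). |black|=9
Step 13: on WHITE (7,1): turn R to E, flip to black, move to (7,2). |black|=10
Step 14: on WHITE (7,2): turn R to S, flip to black, move to (8,2). |black|=11
Step 15: on BLACK (8,2): turn L to E, flip to white, move to (8,3). |black|=10
Step 16: on BLACK (8,3): turn L to N, flip to white, move to (7,3). |black|=9
Step 17: on BLACK (7,3): turn L to W, flip to white, move to (7,2). |black|=8
Step 18: on BLACK (7,2): turn L to S, flip to white, move to (8,2). |black|=7
Step 19: on WHITE (8,2): turn R to W, flip to black, move to (8,1). |black|=8
Step 20: on BLACK (8,1): turn L to S, flip to white, move to (9,1). |black|=7

Answer: 7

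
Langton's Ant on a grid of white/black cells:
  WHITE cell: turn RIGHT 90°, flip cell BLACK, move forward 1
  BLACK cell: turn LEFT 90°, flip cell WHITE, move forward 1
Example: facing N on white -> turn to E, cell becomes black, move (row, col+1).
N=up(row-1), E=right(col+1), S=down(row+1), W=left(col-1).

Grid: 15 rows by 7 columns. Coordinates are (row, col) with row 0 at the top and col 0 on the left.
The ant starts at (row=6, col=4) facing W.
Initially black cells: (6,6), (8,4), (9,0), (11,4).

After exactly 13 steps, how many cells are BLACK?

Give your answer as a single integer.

Answer: 11

Derivation:
Step 1: on WHITE (6,4): turn R to N, flip to black, move to (5,4). |black|=5
Step 2: on WHITE (5,4): turn R to E, flip to black, move to (5,5). |black|=6
Step 3: on WHITE (5,5): turn R to S, flip to black, move to (6,5). |black|=7
Step 4: on WHITE (6,5): turn R to W, flip to black, move to (6,4). |black|=8
Step 5: on BLACK (6,4): turn L to S, flip to white, move to (7,4). |black|=7
Step 6: on WHITE (7,4): turn R to W, flip to black, move to (7,3). |black|=8
Step 7: on WHITE (7,3): turn R to N, flip to black, move to (6,3). |black|=9
Step 8: on WHITE (6,3): turn R to E, flip to black, move to (6,4). |black|=10
Step 9: on WHITE (6,4): turn R to S, flip to black, move to (7,4). |black|=11
Step 10: on BLACK (7,4): turn L to E, flip to white, move to (7,5). |black|=10
Step 11: on WHITE (7,5): turn R to S, flip to black, move to (8,5). |black|=11
Step 12: on WHITE (8,5): turn R to W, flip to black, move to (8,4). |black|=12
Step 13: on BLACK (8,4): turn L to S, flip to white, move to (9,4). |black|=11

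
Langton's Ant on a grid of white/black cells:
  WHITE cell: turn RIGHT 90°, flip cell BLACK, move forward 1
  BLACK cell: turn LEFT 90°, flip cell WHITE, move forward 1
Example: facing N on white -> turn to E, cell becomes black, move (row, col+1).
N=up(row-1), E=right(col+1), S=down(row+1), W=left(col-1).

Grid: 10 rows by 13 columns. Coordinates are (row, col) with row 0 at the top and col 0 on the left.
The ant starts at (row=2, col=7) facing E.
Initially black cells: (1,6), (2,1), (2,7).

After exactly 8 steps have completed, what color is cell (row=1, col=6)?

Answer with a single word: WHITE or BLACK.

Step 1: on BLACK (2,7): turn L to N, flip to white, move to (1,7). |black|=2
Step 2: on WHITE (1,7): turn R to E, flip to black, move to (1,8). |black|=3
Step 3: on WHITE (1,8): turn R to S, flip to black, move to (2,8). |black|=4
Step 4: on WHITE (2,8): turn R to W, flip to black, move to (2,7). |black|=5
Step 5: on WHITE (2,7): turn R to N, flip to black, move to (1,7). |black|=6
Step 6: on BLACK (1,7): turn L to W, flip to white, move to (1,6). |black|=5
Step 7: on BLACK (1,6): turn L to S, flip to white, move to (2,6). |black|=4
Step 8: on WHITE (2,6): turn R to W, flip to black, move to (2,5). |black|=5

Answer: WHITE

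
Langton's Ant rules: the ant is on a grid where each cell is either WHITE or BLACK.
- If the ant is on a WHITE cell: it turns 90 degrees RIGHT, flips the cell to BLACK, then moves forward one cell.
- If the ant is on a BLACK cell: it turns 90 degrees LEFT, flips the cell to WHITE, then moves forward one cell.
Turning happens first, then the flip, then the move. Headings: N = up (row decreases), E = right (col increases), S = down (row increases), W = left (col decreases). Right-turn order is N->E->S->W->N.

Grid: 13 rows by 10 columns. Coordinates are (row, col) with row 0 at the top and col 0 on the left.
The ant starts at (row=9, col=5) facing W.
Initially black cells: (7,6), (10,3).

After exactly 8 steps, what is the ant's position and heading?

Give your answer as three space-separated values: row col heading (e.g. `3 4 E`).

Answer: 9 5 E

Derivation:
Step 1: on WHITE (9,5): turn R to N, flip to black, move to (8,5). |black|=3
Step 2: on WHITE (8,5): turn R to E, flip to black, move to (8,6). |black|=4
Step 3: on WHITE (8,6): turn R to S, flip to black, move to (9,6). |black|=5
Step 4: on WHITE (9,6): turn R to W, flip to black, move to (9,5). |black|=6
Step 5: on BLACK (9,5): turn L to S, flip to white, move to (10,5). |black|=5
Step 6: on WHITE (10,5): turn R to W, flip to black, move to (10,4). |black|=6
Step 7: on WHITE (10,4): turn R to N, flip to black, move to (9,4). |black|=7
Step 8: on WHITE (9,4): turn R to E, flip to black, move to (9,5). |black|=8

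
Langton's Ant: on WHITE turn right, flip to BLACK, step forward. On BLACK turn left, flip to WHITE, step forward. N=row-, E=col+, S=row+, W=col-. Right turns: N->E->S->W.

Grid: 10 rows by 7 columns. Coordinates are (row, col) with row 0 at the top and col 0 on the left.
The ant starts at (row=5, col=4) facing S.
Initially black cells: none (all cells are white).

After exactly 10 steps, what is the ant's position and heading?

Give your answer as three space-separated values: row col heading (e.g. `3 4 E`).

Answer: 4 5 N

Derivation:
Step 1: on WHITE (5,4): turn R to W, flip to black, move to (5,3). |black|=1
Step 2: on WHITE (5,3): turn R to N, flip to black, move to (4,3). |black|=2
Step 3: on WHITE (4,3): turn R to E, flip to black, move to (4,4). |black|=3
Step 4: on WHITE (4,4): turn R to S, flip to black, move to (5,4). |black|=4
Step 5: on BLACK (5,4): turn L to E, flip to white, move to (5,5). |black|=3
Step 6: on WHITE (5,5): turn R to S, flip to black, move to (6,5). |black|=4
Step 7: on WHITE (6,5): turn R to W, flip to black, move to (6,4). |black|=5
Step 8: on WHITE (6,4): turn R to N, flip to black, move to (5,4). |black|=6
Step 9: on WHITE (5,4): turn R to E, flip to black, move to (5,5). |black|=7
Step 10: on BLACK (5,5): turn L to N, flip to white, move to (4,5). |black|=6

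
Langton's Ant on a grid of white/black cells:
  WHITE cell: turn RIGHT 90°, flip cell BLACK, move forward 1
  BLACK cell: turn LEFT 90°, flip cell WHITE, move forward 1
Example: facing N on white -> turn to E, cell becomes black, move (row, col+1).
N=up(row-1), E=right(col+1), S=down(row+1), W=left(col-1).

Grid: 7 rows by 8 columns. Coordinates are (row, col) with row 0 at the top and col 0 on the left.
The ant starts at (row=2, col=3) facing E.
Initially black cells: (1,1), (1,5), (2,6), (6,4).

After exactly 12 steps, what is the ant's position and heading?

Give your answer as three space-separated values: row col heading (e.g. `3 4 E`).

Step 1: on WHITE (2,3): turn R to S, flip to black, move to (3,3). |black|=5
Step 2: on WHITE (3,3): turn R to W, flip to black, move to (3,2). |black|=6
Step 3: on WHITE (3,2): turn R to N, flip to black, move to (2,2). |black|=7
Step 4: on WHITE (2,2): turn R to E, flip to black, move to (2,3). |black|=8
Step 5: on BLACK (2,3): turn L to N, flip to white, move to (1,3). |black|=7
Step 6: on WHITE (1,3): turn R to E, flip to black, move to (1,4). |black|=8
Step 7: on WHITE (1,4): turn R to S, flip to black, move to (2,4). |black|=9
Step 8: on WHITE (2,4): turn R to W, flip to black, move to (2,3). |black|=10
Step 9: on WHITE (2,3): turn R to N, flip to black, move to (1,3). |black|=11
Step 10: on BLACK (1,3): turn L to W, flip to white, move to (1,2). |black|=10
Step 11: on WHITE (1,2): turn R to N, flip to black, move to (0,2). |black|=11
Step 12: on WHITE (0,2): turn R to E, flip to black, move to (0,3). |black|=12

Answer: 0 3 E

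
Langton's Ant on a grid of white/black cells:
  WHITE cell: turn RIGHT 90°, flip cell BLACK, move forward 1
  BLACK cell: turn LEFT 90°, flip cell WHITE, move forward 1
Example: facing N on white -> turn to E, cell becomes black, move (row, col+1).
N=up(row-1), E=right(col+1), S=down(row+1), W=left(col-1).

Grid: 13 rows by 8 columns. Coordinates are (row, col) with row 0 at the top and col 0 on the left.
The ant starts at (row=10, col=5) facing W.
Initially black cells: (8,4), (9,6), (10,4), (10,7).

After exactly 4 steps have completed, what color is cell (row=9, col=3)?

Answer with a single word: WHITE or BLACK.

Answer: WHITE

Derivation:
Step 1: on WHITE (10,5): turn R to N, flip to black, move to (9,5). |black|=5
Step 2: on WHITE (9,5): turn R to E, flip to black, move to (9,6). |black|=6
Step 3: on BLACK (9,6): turn L to N, flip to white, move to (8,6). |black|=5
Step 4: on WHITE (8,6): turn R to E, flip to black, move to (8,7). |black|=6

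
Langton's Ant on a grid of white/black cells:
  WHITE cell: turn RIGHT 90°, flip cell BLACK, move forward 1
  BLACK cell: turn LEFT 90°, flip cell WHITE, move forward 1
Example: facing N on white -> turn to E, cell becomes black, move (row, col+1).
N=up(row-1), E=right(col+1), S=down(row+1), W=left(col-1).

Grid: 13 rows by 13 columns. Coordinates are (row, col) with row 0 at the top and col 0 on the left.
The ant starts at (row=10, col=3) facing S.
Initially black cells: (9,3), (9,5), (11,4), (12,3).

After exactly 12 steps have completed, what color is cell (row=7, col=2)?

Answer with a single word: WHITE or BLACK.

Step 1: on WHITE (10,3): turn R to W, flip to black, move to (10,2). |black|=5
Step 2: on WHITE (10,2): turn R to N, flip to black, move to (9,2). |black|=6
Step 3: on WHITE (9,2): turn R to E, flip to black, move to (9,3). |black|=7
Step 4: on BLACK (9,3): turn L to N, flip to white, move to (8,3). |black|=6
Step 5: on WHITE (8,3): turn R to E, flip to black, move to (8,4). |black|=7
Step 6: on WHITE (8,4): turn R to S, flip to black, move to (9,4). |black|=8
Step 7: on WHITE (9,4): turn R to W, flip to black, move to (9,3). |black|=9
Step 8: on WHITE (9,3): turn R to N, flip to black, move to (8,3). |black|=10
Step 9: on BLACK (8,3): turn L to W, flip to white, move to (8,2). |black|=9
Step 10: on WHITE (8,2): turn R to N, flip to black, move to (7,2). |black|=10
Step 11: on WHITE (7,2): turn R to E, flip to black, move to (7,3). |black|=11
Step 12: on WHITE (7,3): turn R to S, flip to black, move to (8,3). |black|=12

Answer: BLACK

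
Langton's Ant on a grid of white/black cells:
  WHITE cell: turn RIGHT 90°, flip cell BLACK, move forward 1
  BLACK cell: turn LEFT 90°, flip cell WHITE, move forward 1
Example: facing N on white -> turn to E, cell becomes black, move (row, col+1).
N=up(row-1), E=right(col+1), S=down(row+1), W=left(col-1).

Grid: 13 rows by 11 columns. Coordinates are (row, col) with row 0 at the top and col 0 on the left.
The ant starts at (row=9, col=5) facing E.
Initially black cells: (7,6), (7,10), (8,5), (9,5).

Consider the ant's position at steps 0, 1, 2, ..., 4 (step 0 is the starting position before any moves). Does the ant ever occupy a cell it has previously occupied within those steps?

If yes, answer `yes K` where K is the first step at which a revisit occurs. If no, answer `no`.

Step 1: on BLACK (9,5): turn L to N, flip to white, move to (8,5). |black|=3 — new cell
Step 2: on BLACK (8,5): turn L to W, flip to white, move to (8,4). |black|=2 — new cell
Step 3: on WHITE (8,4): turn R to N, flip to black, move to (7,4). |black|=3 — new cell
Step 4: on WHITE (7,4): turn R to E, flip to black, move to (7,5). |black|=4 — new cell
No revisit within 4 steps.

Answer: no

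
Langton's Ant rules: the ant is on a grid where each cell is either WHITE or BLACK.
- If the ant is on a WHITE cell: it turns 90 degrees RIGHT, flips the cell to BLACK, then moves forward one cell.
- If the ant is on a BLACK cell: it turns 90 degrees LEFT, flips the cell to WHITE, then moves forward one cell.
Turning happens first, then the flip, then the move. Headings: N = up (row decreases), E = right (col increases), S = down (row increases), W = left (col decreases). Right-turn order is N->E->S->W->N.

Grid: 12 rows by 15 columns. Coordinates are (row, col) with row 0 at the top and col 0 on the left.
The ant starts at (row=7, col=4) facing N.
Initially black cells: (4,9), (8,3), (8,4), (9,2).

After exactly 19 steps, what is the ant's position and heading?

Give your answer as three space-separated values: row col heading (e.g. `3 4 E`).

Answer: 6 2 E

Derivation:
Step 1: on WHITE (7,4): turn R to E, flip to black, move to (7,5). |black|=5
Step 2: on WHITE (7,5): turn R to S, flip to black, move to (8,5). |black|=6
Step 3: on WHITE (8,5): turn R to W, flip to black, move to (8,4). |black|=7
Step 4: on BLACK (8,4): turn L to S, flip to white, move to (9,4). |black|=6
Step 5: on WHITE (9,4): turn R to W, flip to black, move to (9,3). |black|=7
Step 6: on WHITE (9,3): turn R to N, flip to black, move to (8,3). |black|=8
Step 7: on BLACK (8,3): turn L to W, flip to white, move to (8,2). |black|=7
Step 8: on WHITE (8,2): turn R to N, flip to black, move to (7,2). |black|=8
Step 9: on WHITE (7,2): turn R to E, flip to black, move to (7,3). |black|=9
Step 10: on WHITE (7,3): turn R to S, flip to black, move to (8,3). |black|=10
Step 11: on WHITE (8,3): turn R to W, flip to black, move to (8,2). |black|=11
Step 12: on BLACK (8,2): turn L to S, flip to white, move to (9,2). |black|=10
Step 13: on BLACK (9,2): turn L to E, flip to white, move to (9,3). |black|=9
Step 14: on BLACK (9,3): turn L to N, flip to white, move to (8,3). |black|=8
Step 15: on BLACK (8,3): turn L to W, flip to white, move to (8,2). |black|=7
Step 16: on WHITE (8,2): turn R to N, flip to black, move to (7,2). |black|=8
Step 17: on BLACK (7,2): turn L to W, flip to white, move to (7,1). |black|=7
Step 18: on WHITE (7,1): turn R to N, flip to black, move to (6,1). |black|=8
Step 19: on WHITE (6,1): turn R to E, flip to black, move to (6,2). |black|=9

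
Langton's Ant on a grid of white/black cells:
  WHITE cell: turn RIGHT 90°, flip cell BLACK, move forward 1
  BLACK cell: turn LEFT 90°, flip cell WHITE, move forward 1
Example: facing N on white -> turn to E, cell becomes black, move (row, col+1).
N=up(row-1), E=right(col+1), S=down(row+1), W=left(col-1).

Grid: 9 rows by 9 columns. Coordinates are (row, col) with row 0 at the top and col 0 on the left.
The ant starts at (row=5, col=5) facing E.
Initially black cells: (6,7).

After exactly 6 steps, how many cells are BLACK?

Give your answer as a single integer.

Answer: 5

Derivation:
Step 1: on WHITE (5,5): turn R to S, flip to black, move to (6,5). |black|=2
Step 2: on WHITE (6,5): turn R to W, flip to black, move to (6,4). |black|=3
Step 3: on WHITE (6,4): turn R to N, flip to black, move to (5,4). |black|=4
Step 4: on WHITE (5,4): turn R to E, flip to black, move to (5,5). |black|=5
Step 5: on BLACK (5,5): turn L to N, flip to white, move to (4,5). |black|=4
Step 6: on WHITE (4,5): turn R to E, flip to black, move to (4,6). |black|=5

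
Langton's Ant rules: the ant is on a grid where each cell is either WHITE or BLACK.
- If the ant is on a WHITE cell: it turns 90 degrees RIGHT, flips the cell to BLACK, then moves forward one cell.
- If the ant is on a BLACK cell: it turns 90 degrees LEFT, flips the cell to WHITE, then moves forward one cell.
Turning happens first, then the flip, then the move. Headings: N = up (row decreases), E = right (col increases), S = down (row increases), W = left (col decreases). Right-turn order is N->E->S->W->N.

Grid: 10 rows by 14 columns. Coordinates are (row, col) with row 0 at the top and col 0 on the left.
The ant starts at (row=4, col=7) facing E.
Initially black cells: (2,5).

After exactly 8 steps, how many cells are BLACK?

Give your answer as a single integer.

Answer: 7

Derivation:
Step 1: on WHITE (4,7): turn R to S, flip to black, move to (5,7). |black|=2
Step 2: on WHITE (5,7): turn R to W, flip to black, move to (5,6). |black|=3
Step 3: on WHITE (5,6): turn R to N, flip to black, move to (4,6). |black|=4
Step 4: on WHITE (4,6): turn R to E, flip to black, move to (4,7). |black|=5
Step 5: on BLACK (4,7): turn L to N, flip to white, move to (3,7). |black|=4
Step 6: on WHITE (3,7): turn R to E, flip to black, move to (3,8). |black|=5
Step 7: on WHITE (3,8): turn R to S, flip to black, move to (4,8). |black|=6
Step 8: on WHITE (4,8): turn R to W, flip to black, move to (4,7). |black|=7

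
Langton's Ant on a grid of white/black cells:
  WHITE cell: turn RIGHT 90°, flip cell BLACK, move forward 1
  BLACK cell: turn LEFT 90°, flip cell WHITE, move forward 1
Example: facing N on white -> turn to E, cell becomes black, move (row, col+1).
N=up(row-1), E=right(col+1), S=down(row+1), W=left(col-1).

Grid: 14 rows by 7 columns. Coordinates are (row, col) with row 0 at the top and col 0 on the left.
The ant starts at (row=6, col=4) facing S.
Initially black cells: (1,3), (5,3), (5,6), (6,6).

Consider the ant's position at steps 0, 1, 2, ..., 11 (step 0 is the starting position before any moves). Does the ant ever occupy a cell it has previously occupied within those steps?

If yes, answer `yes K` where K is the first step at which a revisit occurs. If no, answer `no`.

Answer: yes 6

Derivation:
Step 1: on WHITE (6,4): turn R to W, flip to black, move to (6,3). |black|=5 — new cell
Step 2: on WHITE (6,3): turn R to N, flip to black, move to (5,3). |black|=6 — new cell
Step 3: on BLACK (5,3): turn L to W, flip to white, move to (5,2). |black|=5 — new cell
Step 4: on WHITE (5,2): turn R to N, flip to black, move to (4,2). |black|=6 — new cell
Step 5: on WHITE (4,2): turn R to E, flip to black, move to (4,3). |black|=7 — new cell
Step 6: on WHITE (4,3): turn R to S, flip to black, move to (5,3). |black|=8 — REVISIT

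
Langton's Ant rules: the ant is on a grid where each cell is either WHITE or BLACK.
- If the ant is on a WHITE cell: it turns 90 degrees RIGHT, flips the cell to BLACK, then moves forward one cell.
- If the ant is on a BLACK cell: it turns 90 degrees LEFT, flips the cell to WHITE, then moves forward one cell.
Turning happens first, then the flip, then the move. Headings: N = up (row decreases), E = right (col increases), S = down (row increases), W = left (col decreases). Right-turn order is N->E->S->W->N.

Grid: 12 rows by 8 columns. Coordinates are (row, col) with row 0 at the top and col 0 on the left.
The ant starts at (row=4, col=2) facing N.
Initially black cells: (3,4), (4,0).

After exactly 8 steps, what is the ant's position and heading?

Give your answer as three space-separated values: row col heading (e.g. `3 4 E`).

Step 1: on WHITE (4,2): turn R to E, flip to black, move to (4,3). |black|=3
Step 2: on WHITE (4,3): turn R to S, flip to black, move to (5,3). |black|=4
Step 3: on WHITE (5,3): turn R to W, flip to black, move to (5,2). |black|=5
Step 4: on WHITE (5,2): turn R to N, flip to black, move to (4,2). |black|=6
Step 5: on BLACK (4,2): turn L to W, flip to white, move to (4,1). |black|=5
Step 6: on WHITE (4,1): turn R to N, flip to black, move to (3,1). |black|=6
Step 7: on WHITE (3,1): turn R to E, flip to black, move to (3,2). |black|=7
Step 8: on WHITE (3,2): turn R to S, flip to black, move to (4,2). |black|=8

Answer: 4 2 S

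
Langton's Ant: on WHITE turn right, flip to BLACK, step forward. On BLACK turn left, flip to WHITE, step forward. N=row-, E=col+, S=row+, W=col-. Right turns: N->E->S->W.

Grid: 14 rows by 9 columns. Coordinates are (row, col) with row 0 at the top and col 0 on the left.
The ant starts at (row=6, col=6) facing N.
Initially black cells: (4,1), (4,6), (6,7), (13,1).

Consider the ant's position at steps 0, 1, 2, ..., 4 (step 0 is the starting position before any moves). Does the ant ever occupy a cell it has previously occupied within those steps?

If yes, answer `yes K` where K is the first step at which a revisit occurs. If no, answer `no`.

Step 1: on WHITE (6,6): turn R to E, flip to black, move to (6,7). |black|=5 — new cell
Step 2: on BLACK (6,7): turn L to N, flip to white, move to (5,7). |black|=4 — new cell
Step 3: on WHITE (5,7): turn R to E, flip to black, move to (5,8). |black|=5 — new cell
Step 4: on WHITE (5,8): turn R to S, flip to black, move to (6,8). |black|=6 — new cell
No revisit within 4 steps.

Answer: no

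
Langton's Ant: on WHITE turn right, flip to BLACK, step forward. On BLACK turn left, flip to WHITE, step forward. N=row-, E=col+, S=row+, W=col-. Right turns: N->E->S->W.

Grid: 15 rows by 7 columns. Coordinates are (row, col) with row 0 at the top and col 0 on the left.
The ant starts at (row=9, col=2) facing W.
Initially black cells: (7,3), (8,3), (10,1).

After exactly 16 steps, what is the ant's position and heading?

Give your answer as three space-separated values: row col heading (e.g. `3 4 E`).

Answer: 11 0 W

Derivation:
Step 1: on WHITE (9,2): turn R to N, flip to black, move to (8,2). |black|=4
Step 2: on WHITE (8,2): turn R to E, flip to black, move to (8,3). |black|=5
Step 3: on BLACK (8,3): turn L to N, flip to white, move to (7,3). |black|=4
Step 4: on BLACK (7,3): turn L to W, flip to white, move to (7,2). |black|=3
Step 5: on WHITE (7,2): turn R to N, flip to black, move to (6,2). |black|=4
Step 6: on WHITE (6,2): turn R to E, flip to black, move to (6,3). |black|=5
Step 7: on WHITE (6,3): turn R to S, flip to black, move to (7,3). |black|=6
Step 8: on WHITE (7,3): turn R to W, flip to black, move to (7,2). |black|=7
Step 9: on BLACK (7,2): turn L to S, flip to white, move to (8,2). |black|=6
Step 10: on BLACK (8,2): turn L to E, flip to white, move to (8,3). |black|=5
Step 11: on WHITE (8,3): turn R to S, flip to black, move to (9,3). |black|=6
Step 12: on WHITE (9,3): turn R to W, flip to black, move to (9,2). |black|=7
Step 13: on BLACK (9,2): turn L to S, flip to white, move to (10,2). |black|=6
Step 14: on WHITE (10,2): turn R to W, flip to black, move to (10,1). |black|=7
Step 15: on BLACK (10,1): turn L to S, flip to white, move to (11,1). |black|=6
Step 16: on WHITE (11,1): turn R to W, flip to black, move to (11,0). |black|=7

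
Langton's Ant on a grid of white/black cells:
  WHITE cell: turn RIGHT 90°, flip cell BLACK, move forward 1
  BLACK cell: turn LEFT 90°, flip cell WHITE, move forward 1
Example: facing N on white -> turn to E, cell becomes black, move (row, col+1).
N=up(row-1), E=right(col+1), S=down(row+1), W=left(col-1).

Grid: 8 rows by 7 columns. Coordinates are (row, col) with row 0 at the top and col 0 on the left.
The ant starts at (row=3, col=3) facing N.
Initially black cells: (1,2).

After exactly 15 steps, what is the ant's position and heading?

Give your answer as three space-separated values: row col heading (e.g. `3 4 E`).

Answer: 4 3 E

Derivation:
Step 1: on WHITE (3,3): turn R to E, flip to black, move to (3,4). |black|=2
Step 2: on WHITE (3,4): turn R to S, flip to black, move to (4,4). |black|=3
Step 3: on WHITE (4,4): turn R to W, flip to black, move to (4,3). |black|=4
Step 4: on WHITE (4,3): turn R to N, flip to black, move to (3,3). |black|=5
Step 5: on BLACK (3,3): turn L to W, flip to white, move to (3,2). |black|=4
Step 6: on WHITE (3,2): turn R to N, flip to black, move to (2,2). |black|=5
Step 7: on WHITE (2,2): turn R to E, flip to black, move to (2,3). |black|=6
Step 8: on WHITE (2,3): turn R to S, flip to black, move to (3,3). |black|=7
Step 9: on WHITE (3,3): turn R to W, flip to black, move to (3,2). |black|=8
Step 10: on BLACK (3,2): turn L to S, flip to white, move to (4,2). |black|=7
Step 11: on WHITE (4,2): turn R to W, flip to black, move to (4,1). |black|=8
Step 12: on WHITE (4,1): turn R to N, flip to black, move to (3,1). |black|=9
Step 13: on WHITE (3,1): turn R to E, flip to black, move to (3,2). |black|=10
Step 14: on WHITE (3,2): turn R to S, flip to black, move to (4,2). |black|=11
Step 15: on BLACK (4,2): turn L to E, flip to white, move to (4,3). |black|=10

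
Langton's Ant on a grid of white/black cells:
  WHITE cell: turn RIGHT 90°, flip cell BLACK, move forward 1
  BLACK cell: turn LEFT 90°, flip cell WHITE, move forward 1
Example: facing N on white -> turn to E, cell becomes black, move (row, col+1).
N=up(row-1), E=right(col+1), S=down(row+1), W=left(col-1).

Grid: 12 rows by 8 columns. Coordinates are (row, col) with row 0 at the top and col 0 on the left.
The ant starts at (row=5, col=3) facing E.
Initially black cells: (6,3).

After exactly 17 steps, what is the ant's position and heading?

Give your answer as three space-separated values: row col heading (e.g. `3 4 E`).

Answer: 4 5 N

Derivation:
Step 1: on WHITE (5,3): turn R to S, flip to black, move to (6,3). |black|=2
Step 2: on BLACK (6,3): turn L to E, flip to white, move to (6,4). |black|=1
Step 3: on WHITE (6,4): turn R to S, flip to black, move to (7,4). |black|=2
Step 4: on WHITE (7,4): turn R to W, flip to black, move to (7,3). |black|=3
Step 5: on WHITE (7,3): turn R to N, flip to black, move to (6,3). |black|=4
Step 6: on WHITE (6,3): turn R to E, flip to black, move to (6,4). |black|=5
Step 7: on BLACK (6,4): turn L to N, flip to white, move to (5,4). |black|=4
Step 8: on WHITE (5,4): turn R to E, flip to black, move to (5,5). |black|=5
Step 9: on WHITE (5,5): turn R to S, flip to black, move to (6,5). |black|=6
Step 10: on WHITE (6,5): turn R to W, flip to black, move to (6,4). |black|=7
Step 11: on WHITE (6,4): turn R to N, flip to black, move to (5,4). |black|=8
Step 12: on BLACK (5,4): turn L to W, flip to white, move to (5,3). |black|=7
Step 13: on BLACK (5,3): turn L to S, flip to white, move to (6,3). |black|=6
Step 14: on BLACK (6,3): turn L to E, flip to white, move to (6,4). |black|=5
Step 15: on BLACK (6,4): turn L to N, flip to white, move to (5,4). |black|=4
Step 16: on WHITE (5,4): turn R to E, flip to black, move to (5,5). |black|=5
Step 17: on BLACK (5,5): turn L to N, flip to white, move to (4,5). |black|=4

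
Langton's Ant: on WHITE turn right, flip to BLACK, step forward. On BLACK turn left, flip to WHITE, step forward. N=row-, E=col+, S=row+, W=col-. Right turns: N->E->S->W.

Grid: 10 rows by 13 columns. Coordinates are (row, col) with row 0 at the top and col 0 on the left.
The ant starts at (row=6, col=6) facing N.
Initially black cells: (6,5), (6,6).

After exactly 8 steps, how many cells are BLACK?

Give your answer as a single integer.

Step 1: on BLACK (6,6): turn L to W, flip to white, move to (6,5). |black|=1
Step 2: on BLACK (6,5): turn L to S, flip to white, move to (7,5). |black|=0
Step 3: on WHITE (7,5): turn R to W, flip to black, move to (7,4). |black|=1
Step 4: on WHITE (7,4): turn R to N, flip to black, move to (6,4). |black|=2
Step 5: on WHITE (6,4): turn R to E, flip to black, move to (6,5). |black|=3
Step 6: on WHITE (6,5): turn R to S, flip to black, move to (7,5). |black|=4
Step 7: on BLACK (7,5): turn L to E, flip to white, move to (7,6). |black|=3
Step 8: on WHITE (7,6): turn R to S, flip to black, move to (8,6). |black|=4

Answer: 4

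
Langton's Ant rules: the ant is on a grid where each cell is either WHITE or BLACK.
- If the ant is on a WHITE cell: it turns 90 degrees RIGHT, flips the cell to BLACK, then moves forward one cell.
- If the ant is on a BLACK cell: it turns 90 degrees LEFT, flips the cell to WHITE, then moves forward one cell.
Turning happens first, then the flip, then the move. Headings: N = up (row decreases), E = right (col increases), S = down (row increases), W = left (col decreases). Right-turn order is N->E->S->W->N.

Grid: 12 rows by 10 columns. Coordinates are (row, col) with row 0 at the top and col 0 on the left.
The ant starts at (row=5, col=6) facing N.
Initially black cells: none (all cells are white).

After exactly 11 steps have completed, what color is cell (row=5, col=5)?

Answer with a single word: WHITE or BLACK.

Step 1: on WHITE (5,6): turn R to E, flip to black, move to (5,7). |black|=1
Step 2: on WHITE (5,7): turn R to S, flip to black, move to (6,7). |black|=2
Step 3: on WHITE (6,7): turn R to W, flip to black, move to (6,6). |black|=3
Step 4: on WHITE (6,6): turn R to N, flip to black, move to (5,6). |black|=4
Step 5: on BLACK (5,6): turn L to W, flip to white, move to (5,5). |black|=3
Step 6: on WHITE (5,5): turn R to N, flip to black, move to (4,5). |black|=4
Step 7: on WHITE (4,5): turn R to E, flip to black, move to (4,6). |black|=5
Step 8: on WHITE (4,6): turn R to S, flip to black, move to (5,6). |black|=6
Step 9: on WHITE (5,6): turn R to W, flip to black, move to (5,5). |black|=7
Step 10: on BLACK (5,5): turn L to S, flip to white, move to (6,5). |black|=6
Step 11: on WHITE (6,5): turn R to W, flip to black, move to (6,4). |black|=7

Answer: WHITE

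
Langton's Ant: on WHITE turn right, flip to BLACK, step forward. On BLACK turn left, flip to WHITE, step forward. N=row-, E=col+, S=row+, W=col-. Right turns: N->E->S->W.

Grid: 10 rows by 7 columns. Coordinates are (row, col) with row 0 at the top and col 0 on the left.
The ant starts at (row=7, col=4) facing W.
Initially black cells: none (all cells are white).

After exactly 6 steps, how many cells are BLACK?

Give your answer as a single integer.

Step 1: on WHITE (7,4): turn R to N, flip to black, move to (6,4). |black|=1
Step 2: on WHITE (6,4): turn R to E, flip to black, move to (6,5). |black|=2
Step 3: on WHITE (6,5): turn R to S, flip to black, move to (7,5). |black|=3
Step 4: on WHITE (7,5): turn R to W, flip to black, move to (7,4). |black|=4
Step 5: on BLACK (7,4): turn L to S, flip to white, move to (8,4). |black|=3
Step 6: on WHITE (8,4): turn R to W, flip to black, move to (8,3). |black|=4

Answer: 4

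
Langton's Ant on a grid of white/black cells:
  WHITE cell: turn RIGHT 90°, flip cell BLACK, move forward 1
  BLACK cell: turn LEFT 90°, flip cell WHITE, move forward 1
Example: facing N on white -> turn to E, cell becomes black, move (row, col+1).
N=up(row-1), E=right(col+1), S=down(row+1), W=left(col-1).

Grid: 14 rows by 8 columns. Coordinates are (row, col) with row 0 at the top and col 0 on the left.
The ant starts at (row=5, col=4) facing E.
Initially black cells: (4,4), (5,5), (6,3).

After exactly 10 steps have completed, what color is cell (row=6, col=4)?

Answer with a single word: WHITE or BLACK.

Step 1: on WHITE (5,4): turn R to S, flip to black, move to (6,4). |black|=4
Step 2: on WHITE (6,4): turn R to W, flip to black, move to (6,3). |black|=5
Step 3: on BLACK (6,3): turn L to S, flip to white, move to (7,3). |black|=4
Step 4: on WHITE (7,3): turn R to W, flip to black, move to (7,2). |black|=5
Step 5: on WHITE (7,2): turn R to N, flip to black, move to (6,2). |black|=6
Step 6: on WHITE (6,2): turn R to E, flip to black, move to (6,3). |black|=7
Step 7: on WHITE (6,3): turn R to S, flip to black, move to (7,3). |black|=8
Step 8: on BLACK (7,3): turn L to E, flip to white, move to (7,4). |black|=7
Step 9: on WHITE (7,4): turn R to S, flip to black, move to (8,4). |black|=8
Step 10: on WHITE (8,4): turn R to W, flip to black, move to (8,3). |black|=9

Answer: BLACK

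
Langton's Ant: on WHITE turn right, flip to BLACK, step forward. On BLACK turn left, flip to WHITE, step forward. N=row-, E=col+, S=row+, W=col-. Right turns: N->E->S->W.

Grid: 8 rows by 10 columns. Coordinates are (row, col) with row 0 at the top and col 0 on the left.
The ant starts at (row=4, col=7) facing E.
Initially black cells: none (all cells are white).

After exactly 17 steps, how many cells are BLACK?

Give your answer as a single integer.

Answer: 7

Derivation:
Step 1: on WHITE (4,7): turn R to S, flip to black, move to (5,7). |black|=1
Step 2: on WHITE (5,7): turn R to W, flip to black, move to (5,6). |black|=2
Step 3: on WHITE (5,6): turn R to N, flip to black, move to (4,6). |black|=3
Step 4: on WHITE (4,6): turn R to E, flip to black, move to (4,7). |black|=4
Step 5: on BLACK (4,7): turn L to N, flip to white, move to (3,7). |black|=3
Step 6: on WHITE (3,7): turn R to E, flip to black, move to (3,8). |black|=4
Step 7: on WHITE (3,8): turn R to S, flip to black, move to (4,8). |black|=5
Step 8: on WHITE (4,8): turn R to W, flip to black, move to (4,7). |black|=6
Step 9: on WHITE (4,7): turn R to N, flip to black, move to (3,7). |black|=7
Step 10: on BLACK (3,7): turn L to W, flip to white, move to (3,6). |black|=6
Step 11: on WHITE (3,6): turn R to N, flip to black, move to (2,6). |black|=7
Step 12: on WHITE (2,6): turn R to E, flip to black, move to (2,7). |black|=8
Step 13: on WHITE (2,7): turn R to S, flip to black, move to (3,7). |black|=9
Step 14: on WHITE (3,7): turn R to W, flip to black, move to (3,6). |black|=10
Step 15: on BLACK (3,6): turn L to S, flip to white, move to (4,6). |black|=9
Step 16: on BLACK (4,6): turn L to E, flip to white, move to (4,7). |black|=8
Step 17: on BLACK (4,7): turn L to N, flip to white, move to (3,7). |black|=7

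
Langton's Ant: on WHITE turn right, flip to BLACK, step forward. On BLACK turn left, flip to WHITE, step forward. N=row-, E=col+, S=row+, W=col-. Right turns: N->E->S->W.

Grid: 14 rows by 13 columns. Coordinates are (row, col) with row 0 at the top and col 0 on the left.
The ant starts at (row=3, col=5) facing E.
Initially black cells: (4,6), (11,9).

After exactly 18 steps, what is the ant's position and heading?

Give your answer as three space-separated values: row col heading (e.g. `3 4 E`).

Answer: 2 4 W

Derivation:
Step 1: on WHITE (3,5): turn R to S, flip to black, move to (4,5). |black|=3
Step 2: on WHITE (4,5): turn R to W, flip to black, move to (4,4). |black|=4
Step 3: on WHITE (4,4): turn R to N, flip to black, move to (3,4). |black|=5
Step 4: on WHITE (3,4): turn R to E, flip to black, move to (3,5). |black|=6
Step 5: on BLACK (3,5): turn L to N, flip to white, move to (2,5). |black|=5
Step 6: on WHITE (2,5): turn R to E, flip to black, move to (2,6). |black|=6
Step 7: on WHITE (2,6): turn R to S, flip to black, move to (3,6). |black|=7
Step 8: on WHITE (3,6): turn R to W, flip to black, move to (3,5). |black|=8
Step 9: on WHITE (3,5): turn R to N, flip to black, move to (2,5). |black|=9
Step 10: on BLACK (2,5): turn L to W, flip to white, move to (2,4). |black|=8
Step 11: on WHITE (2,4): turn R to N, flip to black, move to (1,4). |black|=9
Step 12: on WHITE (1,4): turn R to E, flip to black, move to (1,5). |black|=10
Step 13: on WHITE (1,5): turn R to S, flip to black, move to (2,5). |black|=11
Step 14: on WHITE (2,5): turn R to W, flip to black, move to (2,4). |black|=12
Step 15: on BLACK (2,4): turn L to S, flip to white, move to (3,4). |black|=11
Step 16: on BLACK (3,4): turn L to E, flip to white, move to (3,5). |black|=10
Step 17: on BLACK (3,5): turn L to N, flip to white, move to (2,5). |black|=9
Step 18: on BLACK (2,5): turn L to W, flip to white, move to (2,4). |black|=8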